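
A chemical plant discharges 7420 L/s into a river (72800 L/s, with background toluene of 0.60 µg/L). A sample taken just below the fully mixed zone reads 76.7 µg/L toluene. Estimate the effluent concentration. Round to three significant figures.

823 µg/L

Mass balance: 72800·0.6000 + 7420·Cₑ = 80220·76.70
→ Cₑ = (80220·76.70 − 72800·0.6000) / 7420 = 823.3 µg/L.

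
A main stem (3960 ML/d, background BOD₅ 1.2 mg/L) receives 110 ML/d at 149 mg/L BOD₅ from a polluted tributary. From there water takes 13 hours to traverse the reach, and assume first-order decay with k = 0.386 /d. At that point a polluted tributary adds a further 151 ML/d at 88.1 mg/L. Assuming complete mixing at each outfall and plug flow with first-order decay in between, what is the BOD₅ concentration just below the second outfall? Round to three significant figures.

Mixed concentration C = ΣQC/ΣQ = (3960·1.200 + 110.0·149.0) / 4070 = 21140/4070 = 5.195 mg/L; combined flow 4070 ML/d.
Decay over the reach: 5.195·exp(−kt) = 5.195·0.8113 = 4.215 mg/L.
Second outfall: C = (4070·4.215 + 151.0·88.10)/4221 = 7.215 mg/L.

7.22 mg/L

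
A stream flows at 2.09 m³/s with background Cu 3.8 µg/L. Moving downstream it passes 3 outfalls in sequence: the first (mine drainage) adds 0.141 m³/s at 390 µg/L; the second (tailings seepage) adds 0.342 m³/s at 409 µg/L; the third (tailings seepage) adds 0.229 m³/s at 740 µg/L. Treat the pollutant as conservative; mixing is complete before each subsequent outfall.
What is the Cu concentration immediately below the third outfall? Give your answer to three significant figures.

After outfall 1: Q = 2.090 + 0.1410 = 2.231 m³/s; C = (2.090·3.800 + 0.1410·390.0)/2.231 = 28.21 µg/L.
After outfall 2: Q = 2.231 + 0.3420 = 2.573 m³/s; C = (2.231·28.21 + 0.3420·409.0)/2.573 = 78.82 µg/L.
After outfall 3: Q = 2.573 + 0.2290 = 2.802 m³/s; C = (2.573·78.82 + 0.2290·740.0)/2.802 = 132.9 µg/L.

133 µg/L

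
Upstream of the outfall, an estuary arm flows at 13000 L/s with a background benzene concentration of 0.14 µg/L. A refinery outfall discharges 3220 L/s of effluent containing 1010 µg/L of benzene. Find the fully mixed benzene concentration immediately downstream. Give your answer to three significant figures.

Conservation of mass: C = (13000·0.1400 + 3220·1010) / 16220 = 3254000/16220 = 200.6 µg/L.

201 µg/L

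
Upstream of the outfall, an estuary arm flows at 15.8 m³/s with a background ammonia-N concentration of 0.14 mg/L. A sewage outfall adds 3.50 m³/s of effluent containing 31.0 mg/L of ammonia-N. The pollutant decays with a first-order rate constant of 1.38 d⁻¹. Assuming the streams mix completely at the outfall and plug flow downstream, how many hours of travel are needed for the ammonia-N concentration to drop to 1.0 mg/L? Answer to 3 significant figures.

Flow-weighted average: C = (15.80·0.1400 + 3.500·31.00) / 19.30 = 110.7/19.30 = 5.736 mg/L.
5.736·exp(−k·t) = 1.0 → t = ln(5.736/1.0)/k = 109400 s = 30.38 h.

30.4 h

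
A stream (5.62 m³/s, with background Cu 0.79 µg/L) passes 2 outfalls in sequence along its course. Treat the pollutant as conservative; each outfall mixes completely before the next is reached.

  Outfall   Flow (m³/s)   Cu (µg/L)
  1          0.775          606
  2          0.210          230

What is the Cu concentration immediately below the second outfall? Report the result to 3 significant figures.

Below outfall 1: Q → 6.395 m³/s, C = (5.620·0.7900 + 0.7750·606.0)/6.395 = 74.13 µg/L.
Below outfall 2: Q → 6.605 m³/s, C = (6.395·74.13 + 0.2100·230.0)/6.605 = 79.09 µg/L.

79.1 µg/L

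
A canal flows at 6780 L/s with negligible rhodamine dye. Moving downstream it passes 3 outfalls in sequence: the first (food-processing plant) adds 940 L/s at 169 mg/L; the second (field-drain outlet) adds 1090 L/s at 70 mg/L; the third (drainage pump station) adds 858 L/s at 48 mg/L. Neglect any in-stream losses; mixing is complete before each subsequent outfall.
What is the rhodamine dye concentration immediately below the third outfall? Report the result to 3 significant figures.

Below outfall 1: Q → 7720 L/s, C = (6780·0 + 940.0·169.0)/7720 = 20.58 mg/L.
Below outfall 2: Q → 8810 L/s, C = (7720·20.58 + 1090·70.00)/8810 = 26.69 mg/L.
Below outfall 3: Q → 9668 L/s, C = (8810·26.69 + 858.0·48.00)/9668 = 28.58 mg/L.

28.6 mg/L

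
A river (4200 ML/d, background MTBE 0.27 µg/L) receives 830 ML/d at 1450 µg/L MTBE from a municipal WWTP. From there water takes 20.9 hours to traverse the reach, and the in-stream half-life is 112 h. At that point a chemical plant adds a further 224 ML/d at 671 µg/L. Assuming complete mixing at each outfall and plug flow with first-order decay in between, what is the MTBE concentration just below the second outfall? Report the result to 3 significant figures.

Flow-weighted average: C = (4200·0.2700 + 830.0·1450) / 5030 = 1205000/5030 = 239.5 µg/L; combined flow 5030 ML/d.
Half-life 112 h → k = ln 2 / 112 = 0.006189 h⁻¹ = 0.1485 d⁻¹.
Applying C = C₀e^(−kt): 239.5 × 0.8787 = 210.4 µg/L.
Second outfall: C = (5030·210.4 + 224.0·671.0)/5254 = 230.1 µg/L.

230 µg/L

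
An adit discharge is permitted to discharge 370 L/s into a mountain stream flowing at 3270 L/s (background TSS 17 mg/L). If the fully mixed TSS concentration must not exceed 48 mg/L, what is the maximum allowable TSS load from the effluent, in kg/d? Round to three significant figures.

Mass balance at the limit: 3270·17.00 + 370.0·Cₑ = 3640·48 → Cₑ = 322.0 mg/L.
370.0 L/s = 0.3700 m³/s. Load = 0.3700 m³/s × 322.0 g/m³ × 86 400 s/d = 10290 kg/d.

10300 kg/d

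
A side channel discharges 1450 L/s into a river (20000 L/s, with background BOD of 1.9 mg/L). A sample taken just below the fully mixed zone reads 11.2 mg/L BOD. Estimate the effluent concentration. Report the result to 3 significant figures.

139 mg/L

Mass balance: 20000·1.900 + 1450·Cₑ = 21450·11.20
→ Cₑ = (21450·11.20 − 20000·1.900) / 1450 = 139.5 mg/L.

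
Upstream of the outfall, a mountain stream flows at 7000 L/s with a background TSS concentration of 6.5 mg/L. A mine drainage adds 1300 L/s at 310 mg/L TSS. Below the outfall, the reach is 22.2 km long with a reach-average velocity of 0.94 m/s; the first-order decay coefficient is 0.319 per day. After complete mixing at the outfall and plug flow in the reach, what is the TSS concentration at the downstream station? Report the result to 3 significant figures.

49.5 mg/L

Mass balance: C = (7000·6.500 + 1300·310.0) / 8300 = 448500/8300 = 54.04 mg/L.
Travel time t = 22.2·1000 / 0.94 = 23620 s = 6.560 h.
After decay, C = 54.04 × e^(−kt) = 54.04 × 0.9165 = 49.52 mg/L.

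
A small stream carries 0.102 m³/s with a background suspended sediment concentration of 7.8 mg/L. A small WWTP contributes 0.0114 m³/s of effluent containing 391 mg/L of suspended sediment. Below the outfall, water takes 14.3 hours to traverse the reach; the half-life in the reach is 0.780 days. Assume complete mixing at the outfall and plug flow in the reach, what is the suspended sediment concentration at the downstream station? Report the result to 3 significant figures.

Mass balance: C = (0.1020·7.800 + 0.01140·391.0) / 0.1134 = 5.253/0.1134 = 46.32 mg/L.
Half-life 0.780 d → k = ln 2 / 0.780 = 0.8887 d⁻¹.
After decay, C = 46.32 × e^(−kt) = 46.32 × 0.5889 = 27.28 mg/L.

27.3 mg/L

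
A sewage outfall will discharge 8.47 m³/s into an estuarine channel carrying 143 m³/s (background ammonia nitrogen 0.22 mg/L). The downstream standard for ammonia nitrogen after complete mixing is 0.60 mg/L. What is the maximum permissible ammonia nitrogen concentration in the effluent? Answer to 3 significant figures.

7.02 mg/L

At the limit, (Qr·Cr + Qe·Cₑ)/(Qr + Qe) = 0.60:
Cₑ = (151.5·0.60 − 143.0·0.2200) / 8.470 = 7.016 mg/L.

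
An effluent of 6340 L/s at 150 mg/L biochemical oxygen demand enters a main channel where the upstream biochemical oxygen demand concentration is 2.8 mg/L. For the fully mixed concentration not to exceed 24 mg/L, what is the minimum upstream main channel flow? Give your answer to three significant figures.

Set C_mix = 24: (Q·2.800 + 6340·150.0) / (Q + 6340) = 24
→ Q = 6340·(150.0 − 24)/(24 − 2.800) = 37680 L/s.

37700 L/s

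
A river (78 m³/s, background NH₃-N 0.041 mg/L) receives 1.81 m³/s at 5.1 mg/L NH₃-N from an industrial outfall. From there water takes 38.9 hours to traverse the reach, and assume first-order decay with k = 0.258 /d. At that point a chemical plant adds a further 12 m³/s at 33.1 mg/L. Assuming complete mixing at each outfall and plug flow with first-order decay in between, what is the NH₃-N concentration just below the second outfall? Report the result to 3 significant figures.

4.42 mg/L

Mixed concentration C = ΣQC/ΣQ = (78.00·0.04100 + 1.810·5.100) / 79.81 = 12.43/79.81 = 0.1557 mg/L; combined flow 79.81 m³/s.
First-order decay: C = 0.1557·exp(−k·t) = 0.1557·0.6582 = 0.1025 mg/L.
At the second outfall, C = (79.81·0.1025 + 12.00·33.10) / (79.81 + 12.00) = 4.415 mg/L.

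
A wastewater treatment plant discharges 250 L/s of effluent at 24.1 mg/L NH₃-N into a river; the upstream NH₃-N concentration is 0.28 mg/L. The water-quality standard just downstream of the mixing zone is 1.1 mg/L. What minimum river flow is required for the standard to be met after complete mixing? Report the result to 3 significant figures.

7010 L/s

Set C_mix = 1.1: (Q·0.2800 + 250.0·24.10) / (Q + 250.0) = 1.1
→ Q = 250.0·(24.10 − 1.1)/(1.1 − 0.2800) = 7012 L/s.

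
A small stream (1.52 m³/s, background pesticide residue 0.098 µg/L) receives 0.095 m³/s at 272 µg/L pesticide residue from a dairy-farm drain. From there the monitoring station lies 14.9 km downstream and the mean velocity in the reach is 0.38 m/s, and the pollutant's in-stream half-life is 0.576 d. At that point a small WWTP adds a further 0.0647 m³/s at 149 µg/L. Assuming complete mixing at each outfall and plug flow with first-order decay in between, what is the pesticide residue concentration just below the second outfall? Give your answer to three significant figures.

14.7 µg/L

Mixed concentration C = ΣQC/ΣQ = (1.520·0.09800 + 0.09500·272.0) / 1.615 = 25.99/1.615 = 16.09 µg/L; combined flow 1.615 m³/s.
Travel time t = 14.9·1000 / 0.38 = 39210 s = 10.89 h.
Half-life 0.576 d → k = ln 2 / 0.576 = 1.203 d⁻¹.
After decay, C = 16.09 × e^(−kt) = 16.09 × 0.5792 = 9.320 µg/L.
At the second outfall, C = (1.615·9.320 + 0.06470·149.0) / (1.615 + 0.06470) = 14.70 µg/L.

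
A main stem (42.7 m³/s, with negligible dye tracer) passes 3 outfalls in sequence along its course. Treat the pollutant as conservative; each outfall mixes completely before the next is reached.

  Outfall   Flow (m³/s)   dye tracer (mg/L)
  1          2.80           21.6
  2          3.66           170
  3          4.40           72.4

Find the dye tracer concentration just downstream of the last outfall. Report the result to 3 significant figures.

After outfall 1: Q = 42.70 + 2.800 = 45.50 m³/s; C = (42.70·0 + 2.800·21.60)/45.50 = 1.329 mg/L.
After outfall 2: Q = 45.50 + 3.660 = 49.16 m³/s; C = (45.50·1.329 + 3.660·170.0)/49.16 = 13.89 mg/L.
After outfall 3: Q = 49.16 + 4.400 = 53.56 m³/s; C = (49.16·13.89 + 4.400·72.40)/53.56 = 18.69 mg/L.

18.7 mg/L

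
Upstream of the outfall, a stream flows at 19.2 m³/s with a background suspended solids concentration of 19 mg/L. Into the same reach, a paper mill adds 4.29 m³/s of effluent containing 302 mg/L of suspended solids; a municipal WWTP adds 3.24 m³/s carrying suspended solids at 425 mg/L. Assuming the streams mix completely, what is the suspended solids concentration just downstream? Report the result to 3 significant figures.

114 mg/L

Mixed concentration C = ΣQC/ΣQ = (19.20·19.00 + 4.290·302.0 + 3.240·425.0) / 26.73 = 3037/26.73 = 113.6 mg/L.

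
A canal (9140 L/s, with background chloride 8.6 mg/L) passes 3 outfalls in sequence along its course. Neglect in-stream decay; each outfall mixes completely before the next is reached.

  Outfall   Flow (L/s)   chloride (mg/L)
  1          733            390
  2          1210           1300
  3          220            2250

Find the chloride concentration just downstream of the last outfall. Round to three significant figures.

Outfall 1: combined Q = 9873 L/s; C = (9140·8.600 + 733.0·390.0)/9873 = 36.92 mg/L.
Outfall 2: combined Q = 11080 L/s; C = (9873·36.92 + 1210·1300)/11080 = 174.8 mg/L.
Outfall 3: combined Q = 11300 L/s; C = (11080·174.8 + 220.0·2250)/11300 = 215.2 mg/L.

215 mg/L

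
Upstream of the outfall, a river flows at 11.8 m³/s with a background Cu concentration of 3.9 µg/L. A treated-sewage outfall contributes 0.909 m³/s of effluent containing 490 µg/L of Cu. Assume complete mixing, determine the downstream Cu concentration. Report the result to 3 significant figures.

Mixed concentration C = ΣQC/ΣQ = (11.80·3.900 + 0.9090·490.0) / 12.71 = 491.4/12.71 = 38.67 µg/L.

38.7 µg/L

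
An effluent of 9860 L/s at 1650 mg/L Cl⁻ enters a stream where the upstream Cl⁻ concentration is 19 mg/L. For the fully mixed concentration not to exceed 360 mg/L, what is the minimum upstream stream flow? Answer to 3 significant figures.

37300 L/s

Set C_mix = 360: (Q·19.00 + 9860·1650) / (Q + 9860) = 360
→ Q = 9860·(1650 − 360)/(360 − 19.00) = 37300 L/s.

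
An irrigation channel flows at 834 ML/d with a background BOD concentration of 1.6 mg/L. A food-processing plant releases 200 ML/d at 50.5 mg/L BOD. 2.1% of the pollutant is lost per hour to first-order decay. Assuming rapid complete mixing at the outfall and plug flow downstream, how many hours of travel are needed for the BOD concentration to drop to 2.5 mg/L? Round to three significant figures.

70.1 h

After mixing, C = (834.0·1.600 + 200.0·50.50) / 1034 = 11430/1034 = 11.06 mg/L.
2.1%/h lost → k = −ln(1 − 0.021) = 0.02122 h⁻¹.
11.06·exp(−k·t) = 2.5 → t = ln(11.06/2.5)/k = 252200 s = 70.06 h.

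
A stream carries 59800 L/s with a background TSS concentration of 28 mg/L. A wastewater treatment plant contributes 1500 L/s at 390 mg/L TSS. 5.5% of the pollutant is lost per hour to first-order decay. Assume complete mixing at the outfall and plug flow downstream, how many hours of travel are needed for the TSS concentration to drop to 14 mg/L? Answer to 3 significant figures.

17.1 h

Flow-weighted average: C = (59800·28.00 + 1500·390.0) / 61300 = 2259000/61300 = 36.86 mg/L.
5.5%/h lost → k = −ln(1 − 0.055) = 0.05657 h⁻¹.
36.86·exp(−k·t) = 14 → t = ln(36.86/14)/k = 61600 s = 17.11 h.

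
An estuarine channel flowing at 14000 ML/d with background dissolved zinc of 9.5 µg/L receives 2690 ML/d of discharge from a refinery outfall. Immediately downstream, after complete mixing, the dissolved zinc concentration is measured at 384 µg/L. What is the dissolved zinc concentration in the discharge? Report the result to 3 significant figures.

2330 µg/L

Mass balance: 14000·9.500 + 2690·Cₑ = 16690·384.0
→ Cₑ = (16690·384.0 − 14000·9.500) / 2690 = 2333 µg/L.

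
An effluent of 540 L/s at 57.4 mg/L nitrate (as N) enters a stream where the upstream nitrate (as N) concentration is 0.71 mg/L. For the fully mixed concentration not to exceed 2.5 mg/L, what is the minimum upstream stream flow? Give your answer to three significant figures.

16600 L/s

Set C_mix = 2.5: (Q·0.7100 + 540.0·57.40) / (Q + 540.0) = 2.5
→ Q = 540.0·(57.40 − 2.5)/(2.5 − 0.7100) = 16560 L/s.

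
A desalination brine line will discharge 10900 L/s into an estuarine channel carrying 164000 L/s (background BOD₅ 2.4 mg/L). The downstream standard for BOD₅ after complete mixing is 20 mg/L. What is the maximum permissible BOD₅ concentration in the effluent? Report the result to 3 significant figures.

285 mg/L

At the limit, (Qr·Cr + Qe·Cₑ)/(Qr + Qe) = 20:
Cₑ = (174900·20 − 164000·2.400) / 10900 = 284.8 mg/L.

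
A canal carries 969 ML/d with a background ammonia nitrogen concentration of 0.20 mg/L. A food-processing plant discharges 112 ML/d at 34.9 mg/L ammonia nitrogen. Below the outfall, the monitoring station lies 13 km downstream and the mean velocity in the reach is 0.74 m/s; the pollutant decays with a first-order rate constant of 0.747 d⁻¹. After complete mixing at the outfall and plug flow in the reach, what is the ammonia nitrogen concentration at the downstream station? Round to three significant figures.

Flow-weighted average: C = (969.0·0.2000 + 112.0·34.90) / 1081 = 4103/1081 = 3.795 mg/L.
Travel time t = 13·1000 / 0.74 = 17570 s = 4.880 h.
First-order decay: C = 3.795·exp(−k·t) = 3.795·0.8591 = 3.260 mg/L.

3.26 mg/L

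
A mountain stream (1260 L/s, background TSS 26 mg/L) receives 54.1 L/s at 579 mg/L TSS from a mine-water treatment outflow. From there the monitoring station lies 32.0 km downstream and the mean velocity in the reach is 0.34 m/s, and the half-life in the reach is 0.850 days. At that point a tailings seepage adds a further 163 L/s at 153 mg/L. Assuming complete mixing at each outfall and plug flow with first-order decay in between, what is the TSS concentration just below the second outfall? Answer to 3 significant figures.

Conservation of mass: C = (1260·26.00 + 54.10·579.0) / 1314 = 64080/1314 = 48.77 mg/L; combined flow 1314 L/s.
Travel time t = 32.0·1000 / 0.34 = 94120 s = 26.14 h.
Half-life 0.850 d → k = ln 2 / 0.850 = 0.8155 d⁻¹.
After decay, C = 48.77 × e^(−kt) = 48.77 × 0.4114 = 20.06 mg/L.
Second outfall: C = (1314·20.06 + 163.0·153.0)/1477 = 34.73 mg/L.

34.7 mg/L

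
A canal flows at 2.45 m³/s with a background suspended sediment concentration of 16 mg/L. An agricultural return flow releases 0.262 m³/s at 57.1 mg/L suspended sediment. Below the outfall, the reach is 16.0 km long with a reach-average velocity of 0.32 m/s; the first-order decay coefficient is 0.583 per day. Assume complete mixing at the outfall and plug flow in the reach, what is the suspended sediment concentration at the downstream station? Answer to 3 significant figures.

Flow-weighted average: C = (2.450·16.00 + 0.2620·57.10) / 2.712 = 54.16/2.712 = 19.97 mg/L.
Travel time t = 16.0·1000 / 0.32 = 50000 s = 13.89 h.
Decay over the reach: 19.97·exp(−kt) = 19.97·0.7136 = 14.25 mg/L.

14.3 mg/L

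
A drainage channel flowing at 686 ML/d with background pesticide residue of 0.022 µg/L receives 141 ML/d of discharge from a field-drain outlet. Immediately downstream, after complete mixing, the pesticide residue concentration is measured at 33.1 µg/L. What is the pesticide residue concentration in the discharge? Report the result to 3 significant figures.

Mass balance: 686.0·0.02200 + 141.0·Cₑ = 827.0·33.10
→ Cₑ = (827.0·33.10 − 686.0·0.02200) / 141.0 = 194.0 µg/L.

194 µg/L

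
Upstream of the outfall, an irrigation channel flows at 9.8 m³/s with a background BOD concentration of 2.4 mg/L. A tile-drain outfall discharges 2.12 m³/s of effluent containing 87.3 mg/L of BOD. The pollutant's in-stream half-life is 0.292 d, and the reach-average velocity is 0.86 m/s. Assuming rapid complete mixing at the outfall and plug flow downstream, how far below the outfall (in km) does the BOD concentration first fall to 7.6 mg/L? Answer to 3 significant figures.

26.1 km

Mixed concentration C = ΣQC/ΣQ = (9.800·2.400 + 2.120·87.30) / 11.92 = 208.6/11.92 = 17.50 mg/L.
Half-life 0.292 d → k = ln 2 / 0.292 = 2.374 d⁻¹.
Set 17.50·exp(−k·t) = 7.6 → t = ln(17.50/7.6)/k = 30360 s = 8.432 h.
Distance = v·t = 0.86·30360 = 26110 m = 26.11 km.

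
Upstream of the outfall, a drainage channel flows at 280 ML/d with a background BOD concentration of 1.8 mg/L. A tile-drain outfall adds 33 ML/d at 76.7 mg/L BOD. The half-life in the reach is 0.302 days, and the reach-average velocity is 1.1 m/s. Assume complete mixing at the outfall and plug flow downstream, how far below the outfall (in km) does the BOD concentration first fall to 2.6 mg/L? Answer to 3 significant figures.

54.5 km

Mixed concentration C = ΣQC/ΣQ = (280.0·1.800 + 33.00·76.70) / 313.0 = 3035/313.0 = 9.697 mg/L.
Half-life 0.302 d → k = ln 2 / 0.302 = 2.295 d⁻¹.
Set 9.697·exp(−k·t) = 2.6 → t = ln(9.697/2.6)/k = 49550 s = 13.76 h.
Distance = v·t = 1.1·49550 = 54510 m = 54.51 km.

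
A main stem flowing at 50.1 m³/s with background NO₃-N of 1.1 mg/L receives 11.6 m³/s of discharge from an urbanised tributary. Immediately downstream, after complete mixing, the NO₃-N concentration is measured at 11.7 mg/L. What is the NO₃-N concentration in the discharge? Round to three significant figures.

57.5 mg/L

Mass balance: 50.10·1.100 + 11.60·Cₑ = 61.70·11.70
→ Cₑ = (61.70·11.70 − 50.10·1.100) / 11.60 = 57.48 mg/L.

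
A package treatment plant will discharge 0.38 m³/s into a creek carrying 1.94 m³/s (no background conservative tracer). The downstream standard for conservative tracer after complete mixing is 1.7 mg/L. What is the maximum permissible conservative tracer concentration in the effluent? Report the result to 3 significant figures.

10.4 mg/L

At the limit, (Qr·Cr + Qe·Cₑ)/(Qr + Qe) = 1.7:
Cₑ = (2.320·1.7 − 1.940·0) / 0.3800 = 10.38 mg/L.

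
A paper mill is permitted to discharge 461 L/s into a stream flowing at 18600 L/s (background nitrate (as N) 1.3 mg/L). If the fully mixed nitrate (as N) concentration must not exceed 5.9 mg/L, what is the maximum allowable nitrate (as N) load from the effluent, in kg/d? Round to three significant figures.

7630 kg/d

Mass balance at the limit: 18600·1.300 + 461.0·Cₑ = 19060·5.9 → Cₑ = 191.5 mg/L.
461.0 L/s = 0.4610 m³/s. Load = 0.4610 m³/s × 191.5 g/m³ × 86 400 s/d = 7627 kg/d.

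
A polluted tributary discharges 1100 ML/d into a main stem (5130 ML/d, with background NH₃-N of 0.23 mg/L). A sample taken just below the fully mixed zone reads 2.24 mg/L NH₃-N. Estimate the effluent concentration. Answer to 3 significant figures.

11.6 mg/L

Mass balance: 5130·0.2300 + 1100·Cₑ = 6230·2.240
→ Cₑ = (6230·2.240 − 5130·0.2300) / 1100 = 11.61 mg/L.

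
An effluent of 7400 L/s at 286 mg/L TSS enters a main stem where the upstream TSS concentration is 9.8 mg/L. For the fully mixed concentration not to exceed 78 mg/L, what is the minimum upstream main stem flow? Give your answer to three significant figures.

22600 L/s

Set C_mix = 78: (Q·9.800 + 7400·286.0) / (Q + 7400) = 78
→ Q = 7400·(286.0 − 78)/(78 − 9.800) = 22570 L/s.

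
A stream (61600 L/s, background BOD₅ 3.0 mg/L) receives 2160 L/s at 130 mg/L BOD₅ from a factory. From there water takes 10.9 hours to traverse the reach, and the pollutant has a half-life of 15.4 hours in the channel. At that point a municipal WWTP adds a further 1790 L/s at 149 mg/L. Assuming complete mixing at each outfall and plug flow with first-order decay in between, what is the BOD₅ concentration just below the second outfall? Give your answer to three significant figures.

After mixing, C = (61600·3.000 + 2160·130.0) / 63760 = 465600/63760 = 7.302 mg/L; combined flow 63760 L/s.
Half-life 15.4 h → k = ln 2 / 15.4 = 0.04501 h⁻¹ = 1.080 d⁻¹.
Decay over the reach: 7.302·exp(−kt) = 7.302·0.6123 = 4.471 mg/L.
Second outfall: C = (63760·4.471 + 1790·149.0)/65550 = 8.418 mg/L.

8.42 mg/L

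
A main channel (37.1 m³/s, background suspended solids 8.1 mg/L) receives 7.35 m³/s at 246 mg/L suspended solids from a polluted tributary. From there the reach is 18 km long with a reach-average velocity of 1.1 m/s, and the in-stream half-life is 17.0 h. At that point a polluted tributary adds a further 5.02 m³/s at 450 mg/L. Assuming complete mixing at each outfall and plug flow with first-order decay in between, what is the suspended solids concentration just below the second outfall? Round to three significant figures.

81.1 mg/L

Flow-weighted average: C = (37.10·8.100 + 7.350·246.0) / 44.45 = 2109/44.45 = 47.44 mg/L; combined flow 44.45 m³/s.
Travel time t = 18·1000 / 1.1 = 16360 s = 4.545 h.
Half-life 17.0 h → k = ln 2 / 17.0 = 0.04077 h⁻¹ = 0.9786 d⁻¹.
After decay, C = 47.44 × e^(−kt) = 47.44 × 0.8308 = 39.41 mg/L.
Second outfall: C = (44.45·39.41 + 5.020·450.0)/49.47 = 81.08 mg/L.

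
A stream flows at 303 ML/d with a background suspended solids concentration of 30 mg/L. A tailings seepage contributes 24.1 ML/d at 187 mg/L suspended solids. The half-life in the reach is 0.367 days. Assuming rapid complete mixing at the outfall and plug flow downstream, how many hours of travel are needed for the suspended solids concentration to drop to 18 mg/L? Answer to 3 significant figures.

After mixing, C = (303.0·30.00 + 24.10·187.0) / 327.1 = 13600/327.1 = 41.57 mg/L.
Half-life 0.367 d → k = ln 2 / 0.367 = 1.889 d⁻¹.
41.57·exp(−k·t) = 18 → t = ln(41.57/18)/k = 38290 s = 10.64 h.

10.6 h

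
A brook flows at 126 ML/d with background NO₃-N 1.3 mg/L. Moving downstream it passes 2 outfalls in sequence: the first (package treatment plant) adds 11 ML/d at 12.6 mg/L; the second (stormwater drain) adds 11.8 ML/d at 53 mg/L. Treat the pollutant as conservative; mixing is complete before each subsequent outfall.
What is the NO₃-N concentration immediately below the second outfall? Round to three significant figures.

6.24 mg/L

After outfall 1: Q = 126.0 + 11.00 = 137.0 ML/d; C = (126.0·1.300 + 11.00·12.60)/137.0 = 2.207 mg/L.
After outfall 2: Q = 137.0 + 11.80 = 148.8 ML/d; C = (137.0·2.207 + 11.80·53.00)/148.8 = 6.235 mg/L.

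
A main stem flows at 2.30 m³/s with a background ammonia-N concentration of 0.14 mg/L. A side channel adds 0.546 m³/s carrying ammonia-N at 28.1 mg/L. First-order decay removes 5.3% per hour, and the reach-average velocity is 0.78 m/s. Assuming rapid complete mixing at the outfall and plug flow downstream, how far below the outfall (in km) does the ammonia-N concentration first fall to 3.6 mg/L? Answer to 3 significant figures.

21.9 km

After mixing, C = (2.300·0.1400 + 0.5460·28.10) / 2.846 = 15.66/2.846 = 5.504 mg/L.
5.3%/h lost → k = −ln(1 − 0.053) = 0.05446 h⁻¹.
Set 5.504·exp(−k·t) = 3.6 → t = ln(5.504/3.6)/k = 28070 s = 7.796 h.
Distance = v·t = 0.78·28070 = 21890 m = 21.89 km.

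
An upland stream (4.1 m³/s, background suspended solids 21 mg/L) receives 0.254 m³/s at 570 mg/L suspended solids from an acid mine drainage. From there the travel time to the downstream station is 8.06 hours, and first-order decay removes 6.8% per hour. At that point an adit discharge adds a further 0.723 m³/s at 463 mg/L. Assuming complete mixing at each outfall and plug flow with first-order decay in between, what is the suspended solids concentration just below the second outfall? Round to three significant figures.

After mixing, C = (4.100·21.00 + 0.2540·570.0) / 4.354 = 230.9/4.354 = 53.03 mg/L; combined flow 4.354 m³/s.
6.8%/h lost → k = −ln(1 − 0.068) = 0.07042 h⁻¹.
First-order decay: C = 53.03·exp(−k·t) = 53.03·0.5669 = 30.06 mg/L.
At the second outfall, C = (4.354·30.06 + 0.7230·463.0) / (4.354 + 0.7230) = 91.71 mg/L.

91.7 mg/L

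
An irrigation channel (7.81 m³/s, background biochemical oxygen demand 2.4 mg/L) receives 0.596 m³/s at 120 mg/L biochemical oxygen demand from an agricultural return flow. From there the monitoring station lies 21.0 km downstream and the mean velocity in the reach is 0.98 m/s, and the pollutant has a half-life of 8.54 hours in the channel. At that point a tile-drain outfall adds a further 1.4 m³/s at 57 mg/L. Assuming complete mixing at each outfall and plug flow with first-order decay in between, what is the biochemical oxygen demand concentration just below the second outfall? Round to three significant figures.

Mixed concentration C = ΣQC/ΣQ = (7.810·2.400 + 0.5960·120.0) / 8.406 = 90.26/8.406 = 10.74 mg/L; combined flow 8.406 m³/s.
Travel time t = 21.0·1000 / 0.98 = 21430 s = 5.952 h.
Half-life 8.54 h → k = ln 2 / 8.54 = 0.08116 h⁻¹ = 1.948 d⁻¹.
Decay over the reach: 10.74·exp(−kt) = 10.74·0.6169 = 6.624 mg/L.
At the second outfall, C = (8.406·6.624 + 1.400·57.00) / (8.406 + 1.400) = 13.82 mg/L.

13.8 mg/L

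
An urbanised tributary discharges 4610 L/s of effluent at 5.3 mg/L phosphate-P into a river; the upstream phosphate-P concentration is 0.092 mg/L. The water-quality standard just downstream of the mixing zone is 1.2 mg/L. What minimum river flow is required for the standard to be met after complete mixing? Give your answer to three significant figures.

Set C_mix = 1.2: (Q·0.09200 + 4610·5.300) / (Q + 4610) = 1.2
→ Q = 4610·(5.300 − 1.2)/(1.2 − 0.09200) = 17060 L/s.

17100 L/s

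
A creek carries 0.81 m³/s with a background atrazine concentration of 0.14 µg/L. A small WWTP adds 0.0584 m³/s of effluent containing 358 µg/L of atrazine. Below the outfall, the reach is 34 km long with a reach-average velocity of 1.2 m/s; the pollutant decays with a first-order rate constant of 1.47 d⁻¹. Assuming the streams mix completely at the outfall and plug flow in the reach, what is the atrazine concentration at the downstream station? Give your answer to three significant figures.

14.9 µg/L

Mass balance: C = (0.8100·0.1400 + 0.05840·358.0) / 0.8684 = 21.02/0.8684 = 24.21 µg/L.
Travel time t = 34·1000 / 1.2 = 28330 s = 7.870 h.
Decay over the reach: 24.21·exp(−kt) = 24.21·0.6175 = 14.95 µg/L.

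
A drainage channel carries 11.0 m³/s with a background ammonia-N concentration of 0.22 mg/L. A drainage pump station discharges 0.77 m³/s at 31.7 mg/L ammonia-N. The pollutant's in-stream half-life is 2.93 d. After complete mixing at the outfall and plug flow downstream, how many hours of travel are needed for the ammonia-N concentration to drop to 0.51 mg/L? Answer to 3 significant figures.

152 h

Mass balance: C = (11.00·0.2200 + 0.7700·31.70) / 11.77 = 26.83/11.77 = 2.279 mg/L.
Half-life 2.93 d → k = ln 2 / 2.93 = 0.2366 d⁻¹.
2.279·exp(−k·t) = 0.51 → t = ln(2.279/0.51)/k = 546800 s = 151.9 h.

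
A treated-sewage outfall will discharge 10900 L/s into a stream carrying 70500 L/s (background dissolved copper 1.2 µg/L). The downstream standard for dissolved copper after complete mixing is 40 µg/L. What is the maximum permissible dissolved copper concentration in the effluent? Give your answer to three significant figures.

291 µg/L

At the limit, (Qr·Cr + Qe·Cₑ)/(Qr + Qe) = 40:
Cₑ = (81400·40 − 70500·1.200) / 10900 = 291.0 µg/L.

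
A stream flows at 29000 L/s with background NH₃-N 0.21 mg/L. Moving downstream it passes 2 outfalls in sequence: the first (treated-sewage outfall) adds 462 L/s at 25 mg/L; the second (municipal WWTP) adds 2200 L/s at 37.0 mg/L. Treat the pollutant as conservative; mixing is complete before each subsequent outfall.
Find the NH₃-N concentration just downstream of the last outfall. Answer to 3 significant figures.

Below outfall 1: Q → 29460 L/s, C = (29000·0.2100 + 462.0·25.00)/29460 = 0.5987 mg/L.
Below outfall 2: Q → 31660 L/s, C = (29460·0.5987 + 2200·37.00)/31660 = 3.128 mg/L.

3.13 mg/L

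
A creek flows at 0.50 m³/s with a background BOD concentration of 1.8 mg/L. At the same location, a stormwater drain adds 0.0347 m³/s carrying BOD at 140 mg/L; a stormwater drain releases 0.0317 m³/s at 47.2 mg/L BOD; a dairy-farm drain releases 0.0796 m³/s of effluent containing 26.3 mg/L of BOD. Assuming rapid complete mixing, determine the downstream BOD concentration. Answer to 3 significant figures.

14.5 mg/L

Conservation of mass: C = (0.5000·1.800 + 0.03470·140.0 + 0.03170·47.20 + 0.07960·26.30) / 0.6460 = 9.348/0.6460 = 14.47 mg/L.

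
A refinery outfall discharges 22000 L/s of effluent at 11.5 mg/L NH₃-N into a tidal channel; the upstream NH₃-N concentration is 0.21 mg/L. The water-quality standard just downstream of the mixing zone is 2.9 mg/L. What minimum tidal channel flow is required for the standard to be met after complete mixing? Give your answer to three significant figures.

70300 L/s

Set C_mix = 2.9: (Q·0.2100 + 22000·11.50) / (Q + 22000) = 2.9
→ Q = 22000·(11.50 − 2.9)/(2.9 − 0.2100) = 70330 L/s.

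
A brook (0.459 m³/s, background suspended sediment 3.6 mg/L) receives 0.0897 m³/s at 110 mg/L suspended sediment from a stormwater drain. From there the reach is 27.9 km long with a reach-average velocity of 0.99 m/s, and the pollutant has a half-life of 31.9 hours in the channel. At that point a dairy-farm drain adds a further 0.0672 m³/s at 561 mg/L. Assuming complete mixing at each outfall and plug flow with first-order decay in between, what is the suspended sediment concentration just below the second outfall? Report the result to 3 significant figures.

Conservation of mass: C = (0.4590·3.600 + 0.08970·110.0) / 0.5487 = 11.52/0.5487 = 20.99 mg/L; combined flow 0.5487 m³/s.
Travel time t = 27.9·1000 / 0.99 = 28180 s = 7.828 h.
Half-life 31.9 h → k = ln 2 / 31.9 = 0.02173 h⁻¹ = 0.5215 d⁻¹.
Decay over the reach: 20.99·exp(−kt) = 20.99·0.8436 = 17.71 mg/L.
At the second outfall, C = (0.5487·17.71 + 0.06720·561.0) / (0.5487 + 0.06720) = 76.99 mg/L.

77.0 mg/L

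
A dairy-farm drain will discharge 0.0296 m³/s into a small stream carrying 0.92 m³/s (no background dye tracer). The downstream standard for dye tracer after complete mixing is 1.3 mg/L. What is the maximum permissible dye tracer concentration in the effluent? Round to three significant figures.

41.7 mg/L

At the limit, (Qr·Cr + Qe·Cₑ)/(Qr + Qe) = 1.3:
Cₑ = (0.9496·1.3 − 0.9200·0) / 0.02960 = 41.71 mg/L.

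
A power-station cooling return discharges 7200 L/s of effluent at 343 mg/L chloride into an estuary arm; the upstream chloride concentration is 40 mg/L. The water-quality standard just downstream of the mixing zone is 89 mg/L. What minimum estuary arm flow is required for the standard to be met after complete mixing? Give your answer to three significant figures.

37300 L/s

Set C_mix = 89: (Q·40.00 + 7200·343.0) / (Q + 7200) = 89
→ Q = 7200·(343.0 − 89)/(89 − 40.00) = 37320 L/s.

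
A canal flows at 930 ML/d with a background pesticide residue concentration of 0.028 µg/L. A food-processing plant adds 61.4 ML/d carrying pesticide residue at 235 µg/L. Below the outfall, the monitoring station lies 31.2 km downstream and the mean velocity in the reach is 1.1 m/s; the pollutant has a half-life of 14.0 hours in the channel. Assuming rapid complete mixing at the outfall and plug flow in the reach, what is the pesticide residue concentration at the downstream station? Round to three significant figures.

After mixing, C = (930.0·0.02800 + 61.40·235.0) / 991.4 = 14460/991.4 = 14.58 µg/L.
Travel time t = 31.2·1000 / 1.1 = 28360 s = 7.879 h.
Half-life 14.0 h → k = ln 2 / 14.0 = 0.04951 h⁻¹ = 1.188 d⁻¹.
After decay, C = 14.58 × e^(−kt) = 14.58 × 0.6770 = 9.871 µg/L.

9.87 µg/L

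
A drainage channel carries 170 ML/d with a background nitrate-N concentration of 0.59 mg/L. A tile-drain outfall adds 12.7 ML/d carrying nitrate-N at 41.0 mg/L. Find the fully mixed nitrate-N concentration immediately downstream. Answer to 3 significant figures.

Conservation of mass: C = (170.0·0.5900 + 12.70·41.00) / 182.7 = 621.0/182.7 = 3.399 mg/L.

3.40 mg/L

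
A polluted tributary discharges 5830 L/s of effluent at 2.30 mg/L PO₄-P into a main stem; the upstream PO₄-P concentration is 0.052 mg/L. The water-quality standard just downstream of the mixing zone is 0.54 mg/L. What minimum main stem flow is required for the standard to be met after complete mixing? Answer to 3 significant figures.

Set C_mix = 0.54: (Q·0.05200 + 5830·2.300) / (Q + 5830) = 0.54
→ Q = 5830·(2.300 − 0.54)/(0.54 − 0.05200) = 21030 L/s.

21000 L/s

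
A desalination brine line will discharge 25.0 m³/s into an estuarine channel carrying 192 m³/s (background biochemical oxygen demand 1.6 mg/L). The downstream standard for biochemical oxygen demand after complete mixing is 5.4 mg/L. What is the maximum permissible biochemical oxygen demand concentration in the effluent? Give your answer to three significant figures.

34.6 mg/L

At the limit, (Qr·Cr + Qe·Cₑ)/(Qr + Qe) = 5.4:
Cₑ = (217.0·5.4 − 192.0·1.600) / 25.00 = 34.58 mg/L.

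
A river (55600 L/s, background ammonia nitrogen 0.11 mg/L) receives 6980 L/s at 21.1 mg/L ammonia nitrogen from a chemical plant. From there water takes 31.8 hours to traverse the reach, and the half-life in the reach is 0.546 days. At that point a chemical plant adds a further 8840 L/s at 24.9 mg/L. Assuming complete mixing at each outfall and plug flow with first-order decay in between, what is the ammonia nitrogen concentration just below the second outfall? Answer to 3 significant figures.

Conservation of mass: C = (55600·0.1100 + 6980·21.10) / 62580 = 153400/62580 = 2.451 mg/L; combined flow 62580 L/s.
Half-life 0.546 d → k = ln 2 / 0.546 = 1.270 d⁻¹.
Decay over the reach: 2.451·exp(−kt) = 2.451·0.1860 = 0.4559 mg/L.
Second outfall: C = (62580·0.4559 + 8840·24.90)/71420 = 3.481 mg/L.

3.48 mg/L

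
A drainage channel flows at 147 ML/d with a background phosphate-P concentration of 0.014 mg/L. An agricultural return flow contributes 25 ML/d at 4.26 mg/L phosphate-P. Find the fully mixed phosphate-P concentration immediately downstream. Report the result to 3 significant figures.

0.631 mg/L

Mass balance: C = (147.0·0.01400 + 25.00·4.260) / 172.0 = 108.6/172.0 = 0.6312 mg/L.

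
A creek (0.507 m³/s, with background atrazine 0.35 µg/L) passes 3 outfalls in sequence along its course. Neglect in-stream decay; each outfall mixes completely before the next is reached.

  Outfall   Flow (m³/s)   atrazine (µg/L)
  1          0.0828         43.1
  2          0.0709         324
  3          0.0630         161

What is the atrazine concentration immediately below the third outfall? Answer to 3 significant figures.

50.9 µg/L

Below outfall 1: Q → 0.5898 m³/s, C = (0.5070·0.3500 + 0.08280·43.10)/0.5898 = 6.352 µg/L.
Below outfall 2: Q → 0.6607 m³/s, C = (0.5898·6.352 + 0.07090·324.0)/0.6607 = 40.44 µg/L.
Below outfall 3: Q → 0.7237 m³/s, C = (0.6607·40.44 + 0.06300·161.0)/0.7237 = 50.93 µg/L.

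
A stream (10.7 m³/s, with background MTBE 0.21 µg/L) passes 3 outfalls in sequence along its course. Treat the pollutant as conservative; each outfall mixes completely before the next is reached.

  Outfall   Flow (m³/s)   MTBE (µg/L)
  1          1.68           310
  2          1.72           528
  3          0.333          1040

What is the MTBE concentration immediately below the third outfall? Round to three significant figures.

After outfall 1: Q = 10.70 + 1.680 = 12.38 m³/s; C = (10.70·0.2100 + 1.680·310.0)/12.38 = 42.25 µg/L.
After outfall 2: Q = 12.38 + 1.720 = 14.10 m³/s; C = (12.38·42.25 + 1.720·528.0)/14.10 = 101.5 µg/L.
After outfall 3: Q = 14.10 + 0.3330 = 14.43 m³/s; C = (14.10·101.5 + 0.3330·1040)/14.43 = 123.2 µg/L.

123 µg/L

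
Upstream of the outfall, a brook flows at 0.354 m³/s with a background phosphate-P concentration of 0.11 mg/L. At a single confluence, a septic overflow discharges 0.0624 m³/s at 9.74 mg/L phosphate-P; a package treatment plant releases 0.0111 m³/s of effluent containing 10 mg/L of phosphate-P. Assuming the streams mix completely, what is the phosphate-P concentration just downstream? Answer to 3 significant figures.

Mixed concentration C = ΣQC/ΣQ = (0.3540·0.1100 + 0.06240·9.740 + 0.01110·10.00) / 0.4275 = 0.7577/0.4275 = 1.772 mg/L.

1.77 mg/L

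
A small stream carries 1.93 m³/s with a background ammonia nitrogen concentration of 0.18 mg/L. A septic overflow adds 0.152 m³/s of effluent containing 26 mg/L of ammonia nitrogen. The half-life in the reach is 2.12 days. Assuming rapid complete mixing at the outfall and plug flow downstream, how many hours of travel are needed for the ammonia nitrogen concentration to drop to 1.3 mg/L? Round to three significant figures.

34.0 h

Flow-weighted average: C = (1.930·0.1800 + 0.1520·26.00) / 2.082 = 4.299/2.082 = 2.065 mg/L.
Half-life 2.12 d → k = ln 2 / 2.12 = 0.3270 d⁻¹.
2.065·exp(−k·t) = 1.3 → t = ln(2.065/1.3)/k = 122300 s = 33.97 h.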